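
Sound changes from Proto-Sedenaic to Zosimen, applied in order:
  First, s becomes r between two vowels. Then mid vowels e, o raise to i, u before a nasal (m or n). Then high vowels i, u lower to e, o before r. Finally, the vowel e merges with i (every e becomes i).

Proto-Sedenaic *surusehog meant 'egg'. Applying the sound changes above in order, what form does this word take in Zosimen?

sororihog

Zosimen: *surusehog > sururehog > sororehog > sororihog  (by rhotacism, pre-rhotic lowering, vowel merger)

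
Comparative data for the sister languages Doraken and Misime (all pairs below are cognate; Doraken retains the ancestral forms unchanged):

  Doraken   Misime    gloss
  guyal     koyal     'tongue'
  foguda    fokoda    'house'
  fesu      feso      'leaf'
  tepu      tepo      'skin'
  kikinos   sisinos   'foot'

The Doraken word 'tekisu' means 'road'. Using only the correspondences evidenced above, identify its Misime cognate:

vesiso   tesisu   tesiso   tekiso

tesiso

kikinos ~ sisinos — Doraken k corresponds to Misime s between vowels (before a front vowel).
fesu ~ feso, tepu ~ tepo — Doraken u corresponds to Misime o word-finally.
Applying these to Doraken 'tekisu':
  tekisu → tesisu   (k→s between vowels (before a front vowel))
  tesisu → tesiso   (u→o word-finally)
So the Misime cognate is 'tesiso'.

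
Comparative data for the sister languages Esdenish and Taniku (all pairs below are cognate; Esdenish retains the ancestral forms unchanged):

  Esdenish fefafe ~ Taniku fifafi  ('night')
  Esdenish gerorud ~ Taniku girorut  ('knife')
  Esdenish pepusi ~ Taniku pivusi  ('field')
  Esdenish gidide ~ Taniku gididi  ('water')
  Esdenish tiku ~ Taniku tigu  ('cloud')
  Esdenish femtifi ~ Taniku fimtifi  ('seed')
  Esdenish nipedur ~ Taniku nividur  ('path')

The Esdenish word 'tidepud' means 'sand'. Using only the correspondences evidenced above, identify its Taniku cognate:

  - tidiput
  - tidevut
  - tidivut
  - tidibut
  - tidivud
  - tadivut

tidivut

pepusi ~ pivusi — Esdenish e corresponds to Taniku i after a consonant, before a labial obstruent.
pepusi ~ pivusi — Esdenish p corresponds to Taniku v between vowels (before a back vowel).
gerorud ~ girorut — Esdenish d corresponds to Taniku t word-finally.
Applying these to Esdenish 'tidepud':
  tidepud → tidipud   (e→i after a consonant, before a labial obstruent)
  tidipud → tidivud   (p→v between vowels (before a back vowel))
  tidivud → tidivut   (d→t word-finally)
So the Taniku cognate is 'tidivut'.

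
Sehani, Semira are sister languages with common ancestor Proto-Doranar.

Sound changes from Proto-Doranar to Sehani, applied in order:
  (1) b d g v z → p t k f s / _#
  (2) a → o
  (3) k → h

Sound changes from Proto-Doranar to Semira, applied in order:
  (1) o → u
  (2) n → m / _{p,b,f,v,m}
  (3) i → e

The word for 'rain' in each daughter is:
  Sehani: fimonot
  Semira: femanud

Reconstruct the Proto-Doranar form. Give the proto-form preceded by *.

Position 2: Sehani has i, Semira has e. Sehani preserves i here (none of its changes turn any other segment into i), so the proto-segment is *i.
Position 4: Sehani has o, Semira has a. Semira preserves a here (none of its changes turn any other segment into a), so the proto-segment is *a.
This points to *fimanod. Verify forward in each daughter:
Sehani: *fimanod
  fimanod → fimanot   [final devoicing]
  fimanot → fimonot   [vowel merger]
  fimonot (rule 3 does not apply)
  giving Sehani fimonot.
Semira: *fimanod > fimanud > femanud  (by vowel merger, vowel merger)
Only *fimanod yields all of Sehani fimonot, Semira femanud.

*fimanod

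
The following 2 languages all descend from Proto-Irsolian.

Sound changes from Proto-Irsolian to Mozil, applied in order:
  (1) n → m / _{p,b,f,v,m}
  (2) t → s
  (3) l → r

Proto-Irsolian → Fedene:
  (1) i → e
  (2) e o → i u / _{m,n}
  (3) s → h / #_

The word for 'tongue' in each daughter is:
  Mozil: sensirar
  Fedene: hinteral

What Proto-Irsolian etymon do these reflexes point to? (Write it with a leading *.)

*sentiral

Position 8: Mozil has r, Fedene has l. Fedene preserves l here (none of its changes turn any other segment into l), so the proto-segment is *l.
Position 2: Mozil has e, Fedene has i. Mozil preserves e here (none of its changes turn any other segment into e), so the proto-segment is *e.
This points to *sentiral. Verify forward in each daughter:
Mozil: *sentiral
  sentiral (rule 1 does not apply)
  sentiral → sensiral   [unconditioned shift]
  sensiral → sensirar   [unconditioned shift]
  giving Mozil sensirar.
Fedene: *sentiral
  sentiral → senteral   [vowel merger]
  senteral → sinteral   [pre-nasal raising]
  sinteral → hinteral   [debuccalisation]
  giving Fedene hinteral.
Only *sentiral yields all of Mozil sensirar, Fedene hinteral.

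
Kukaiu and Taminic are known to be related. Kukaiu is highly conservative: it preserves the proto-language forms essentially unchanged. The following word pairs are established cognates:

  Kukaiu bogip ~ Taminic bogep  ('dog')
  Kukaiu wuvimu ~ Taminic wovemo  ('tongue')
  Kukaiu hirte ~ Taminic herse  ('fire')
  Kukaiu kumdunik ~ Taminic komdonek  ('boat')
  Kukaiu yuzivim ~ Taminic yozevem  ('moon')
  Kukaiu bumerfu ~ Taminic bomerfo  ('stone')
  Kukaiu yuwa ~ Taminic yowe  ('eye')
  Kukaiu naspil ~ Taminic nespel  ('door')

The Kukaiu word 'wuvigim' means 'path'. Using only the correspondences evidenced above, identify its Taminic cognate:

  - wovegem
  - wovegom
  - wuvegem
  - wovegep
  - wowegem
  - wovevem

wovegem

wuvimu ~ wovemo — Kukaiu u corresponds to Taminic o after a consonant, before a labial obstruent.
kumdunik ~ komdonek, naspil ~ nespel — Kukaiu i corresponds to Taminic e after a consonant, before a consonant other than r, m, n, p, b, f, v.
wuvimu ~ wovemo, yuzivim ~ yozevem — Kukaiu i corresponds to Taminic e after a consonant, before a nasal.
Applying these to Kukaiu 'wuvigim':
  wuvigim → wovigim   (u→o after a consonant, before a labial obstruent)
  wovigim → wovegim   (i→e after a consonant, before a consonant other than r, m, n, p, b, f, v)
  wovegim → wovegem   (i→e after a consonant, before a nasal)
So the Taminic cognate is 'wovegem'.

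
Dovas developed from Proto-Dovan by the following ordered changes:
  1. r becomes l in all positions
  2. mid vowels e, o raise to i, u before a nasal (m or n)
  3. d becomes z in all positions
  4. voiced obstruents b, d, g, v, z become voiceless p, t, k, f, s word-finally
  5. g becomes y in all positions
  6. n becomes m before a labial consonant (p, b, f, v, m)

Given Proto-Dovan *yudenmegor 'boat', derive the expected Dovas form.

Dovas: *yudenmegor
  yudenmegor → yudenmegol   [unconditioned shift]
  yudenmegol → yudinmegol   [pre-nasal raising]
  yudinmegol → yuzinmegol   [unconditioned shift]
  yuzinmegol (rule 4 does not apply)
  yuzinmegol → yuzinmeyol   [unconditioned shift]
  yuzinmeyol → yuzimmeyol   [nasal place assimilation]
  giving Dovas yuzimmeyol.

yuzimmeyol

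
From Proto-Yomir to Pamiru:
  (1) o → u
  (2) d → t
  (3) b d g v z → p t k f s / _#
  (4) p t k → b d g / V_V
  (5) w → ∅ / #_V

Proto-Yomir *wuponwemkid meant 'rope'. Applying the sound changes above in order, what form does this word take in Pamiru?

ubunwemkit

Pamiru: start from *wuponwemkid.
  rule 1 (vowel merger): wuponwemkid → wupunwemkid
  rule 2 (unconditioned shift): wupunwemkid → wupunwemkit
  rule 3: no change — wupunwemkit
  rule 4 (intervocalic voicing): wupunwemkit → wubunwemkit
  rule 5 (glide loss): wubunwemkit → ubunwemkit
  ⇒ Pamiru ubunwemkit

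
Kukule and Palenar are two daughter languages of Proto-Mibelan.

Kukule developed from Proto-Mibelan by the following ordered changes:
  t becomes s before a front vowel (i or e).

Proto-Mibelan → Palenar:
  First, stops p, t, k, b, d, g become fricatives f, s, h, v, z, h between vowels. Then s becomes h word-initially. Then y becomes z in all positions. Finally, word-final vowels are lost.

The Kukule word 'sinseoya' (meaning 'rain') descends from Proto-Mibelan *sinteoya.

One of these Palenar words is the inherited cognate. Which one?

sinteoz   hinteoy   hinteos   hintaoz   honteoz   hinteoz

hinteoz

Palenar: start from *sinteoya.
  rule 1: no change — sinteoya
  rule 2 (debuccalisation): sinteoya → hinteoya
  rule 3 (unconditioned shift): hinteoya → hinteoza
  rule 4 (apocope): hinteoza → hinteoz
  ⇒ Palenar hinteoz
Only 'hinteoz' matches the regular Palenar development of *sinteoya.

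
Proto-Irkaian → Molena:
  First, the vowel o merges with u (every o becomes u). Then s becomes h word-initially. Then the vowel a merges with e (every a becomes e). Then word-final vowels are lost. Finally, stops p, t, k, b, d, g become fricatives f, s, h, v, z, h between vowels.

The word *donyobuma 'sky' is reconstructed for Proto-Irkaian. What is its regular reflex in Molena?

Molena: *donyobuma
  donyobuma → dunyubuma   [vowel merger]
  dunyubuma (rule 2 does not apply)
  dunyubuma → dunyubume   [vowel merger]
  dunyubume → dunyubum   [apocope]
  dunyubum → dunyuvum   [intervocalic lenition]
  giving Molena dunyuvum.

dunyuvum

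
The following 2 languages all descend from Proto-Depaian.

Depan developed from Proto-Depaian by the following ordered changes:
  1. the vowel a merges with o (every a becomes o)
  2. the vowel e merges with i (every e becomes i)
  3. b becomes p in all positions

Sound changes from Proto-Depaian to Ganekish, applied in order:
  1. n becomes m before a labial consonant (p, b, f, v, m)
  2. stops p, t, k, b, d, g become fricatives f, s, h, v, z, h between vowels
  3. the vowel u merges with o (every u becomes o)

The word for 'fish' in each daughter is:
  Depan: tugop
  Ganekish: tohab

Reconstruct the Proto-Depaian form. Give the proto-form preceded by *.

*tugab

Position 4: Depan has o, Ganekish has a. Ganekish preserves a here (none of its changes turn any other segment into a), so the proto-segment is *a.
Position 2: Depan has u, Ganekish has o. Depan preserves u here (none of its changes turn any other segment into u), so the proto-segment is *u.
Continuing position by position gives *tugab; check it forward:
Depan: *tugab > tugob > tugop  (by vowel merger, unconditioned shift)
Ganekish: *tugab > tuhab > tohab  (by intervocalic lenition, vowel merger)
*tugab is the unique common source.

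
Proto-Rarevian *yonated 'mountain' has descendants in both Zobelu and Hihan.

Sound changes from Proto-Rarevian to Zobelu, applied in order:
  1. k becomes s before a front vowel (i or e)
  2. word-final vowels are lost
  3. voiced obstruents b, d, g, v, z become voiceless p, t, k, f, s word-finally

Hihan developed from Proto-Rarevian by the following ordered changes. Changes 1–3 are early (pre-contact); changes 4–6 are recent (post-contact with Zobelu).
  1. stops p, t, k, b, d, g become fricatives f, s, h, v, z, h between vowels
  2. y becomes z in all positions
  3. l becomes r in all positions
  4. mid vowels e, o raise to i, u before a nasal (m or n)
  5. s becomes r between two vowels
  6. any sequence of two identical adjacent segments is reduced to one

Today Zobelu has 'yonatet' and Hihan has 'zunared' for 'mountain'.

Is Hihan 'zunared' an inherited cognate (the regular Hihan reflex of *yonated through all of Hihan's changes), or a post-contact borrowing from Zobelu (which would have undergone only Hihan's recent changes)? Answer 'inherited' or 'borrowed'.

If inherited, *yonated would pass through all of Hihan's changes:
Hihan: *yonated > yonased > zonased > zunased > zunared  (by intervocalic lenition, unconditioned shift, pre-nasal raising, rhotacism)
If borrowed from Zobelu 'yonatet' after the early changes, it would undergo only the recent ones:
  rule 4 (pre-nasal raising): yonatet → yunatet
  rule 5 (rhotacism): no change (yunatet)
  rule 6 (degemination): no change (yunatet)
  ⇒ as a loan: yunatet
Hihan 'zunared' matches the inherited outcome exactly, so it is an inherited cognate, not a loan.

inherited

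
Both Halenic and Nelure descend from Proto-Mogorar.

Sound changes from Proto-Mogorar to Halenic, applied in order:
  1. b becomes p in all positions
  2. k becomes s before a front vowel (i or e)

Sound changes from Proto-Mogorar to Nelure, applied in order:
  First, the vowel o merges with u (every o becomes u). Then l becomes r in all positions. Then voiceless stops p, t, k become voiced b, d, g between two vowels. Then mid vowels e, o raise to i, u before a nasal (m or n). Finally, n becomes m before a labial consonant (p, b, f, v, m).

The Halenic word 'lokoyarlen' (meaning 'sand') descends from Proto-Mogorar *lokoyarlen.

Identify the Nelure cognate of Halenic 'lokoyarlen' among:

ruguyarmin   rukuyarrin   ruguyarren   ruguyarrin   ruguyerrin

Nelure: *lokoyarlen
  lokoyarlen → lukuyarlen   [vowel merger]
  lukuyarlen → rukuyarren   [unconditioned shift]
  rukuyarren → ruguyarren   [intervocalic voicing]
  ruguyarren → ruguyarrin   [pre-nasal raising]
  ruguyarrin (rule 5 does not apply)
  giving Nelure ruguyarrin.
Among the options, 'ruguyarrin' alone shows every Nelure change applied in order.

ruguyarrin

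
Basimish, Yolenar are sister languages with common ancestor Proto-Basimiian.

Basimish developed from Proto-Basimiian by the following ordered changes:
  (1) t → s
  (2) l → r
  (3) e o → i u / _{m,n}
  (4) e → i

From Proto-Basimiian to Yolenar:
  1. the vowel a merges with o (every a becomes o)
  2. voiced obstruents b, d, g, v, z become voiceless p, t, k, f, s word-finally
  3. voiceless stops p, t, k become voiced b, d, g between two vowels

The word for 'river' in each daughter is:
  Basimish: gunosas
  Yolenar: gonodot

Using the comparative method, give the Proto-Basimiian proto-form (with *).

*gonotat

Position 6: Basimish has a, Yolenar has o. Basimish preserves a here (none of its changes turn any other segment into a), so the proto-segment is *a.
Position 7: Basimish has s, Yolenar has t. Taking the neighbouring segments as reconstructed: Basimish s could go back to *t or *s; Yolenar t could go back to *t or *d — the one source consistent with every daughter is *t.
Position 2: Basimish has u, Yolenar has o. Taking the neighbouring segments as reconstructed: Basimish u could go back to *o or *u; Yolenar o could go back to *a or *o — the one source consistent with every daughter is *o.
Verify the candidate proto-form against each daughter:
Basimish: *gonotat > gonosas > gunosas  (by unconditioned shift, pre-nasal raising)
Yolenar: *gonotat
  gonotat → gonotot   [vowel merger]
  gonotot (rule 2 does not apply)
  gonotot → gonodot   [intervocalic voicing]
  giving Yolenar gonodot.
*gonotat is the unique common source.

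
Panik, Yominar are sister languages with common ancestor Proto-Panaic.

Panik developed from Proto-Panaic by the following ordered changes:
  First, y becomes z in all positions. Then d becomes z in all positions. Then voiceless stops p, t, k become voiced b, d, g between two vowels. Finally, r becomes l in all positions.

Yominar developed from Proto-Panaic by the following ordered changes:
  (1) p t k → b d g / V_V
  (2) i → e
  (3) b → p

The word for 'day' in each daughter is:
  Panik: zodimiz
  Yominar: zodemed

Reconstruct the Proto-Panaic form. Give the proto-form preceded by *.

*zotimid

Position 7: Panik has z, Yominar has d. Taking the neighbouring segments as reconstructed: Panik z could go back to *d or *z or *y; Yominar d can only go back to *d — the one source consistent with every daughter is *d.
Position 3: Panik has d, Yominar has d. In Panik, d can only continue *t, so the proto-segment is *t.
Position 6: Panik has i, Yominar has e. Panik preserves i here (none of its changes turn any other segment into i), so the proto-segment is *i.
Verify the candidate proto-form against each daughter:
Panik: *zotimid
  zotimid (rule 1 does not apply)
  zotimid → zotimiz   [unconditioned shift]
  zotimiz → zodimiz   [intervocalic voicing]
  zodimiz (rule 4 does not apply)
  giving Panik zodimiz.
Yominar: *zotimid > zodimid > zodemed  (by intervocalic voicing, vowel merger)
No other proto-form is consistent with every reflex, so the reconstruction is *zotimid.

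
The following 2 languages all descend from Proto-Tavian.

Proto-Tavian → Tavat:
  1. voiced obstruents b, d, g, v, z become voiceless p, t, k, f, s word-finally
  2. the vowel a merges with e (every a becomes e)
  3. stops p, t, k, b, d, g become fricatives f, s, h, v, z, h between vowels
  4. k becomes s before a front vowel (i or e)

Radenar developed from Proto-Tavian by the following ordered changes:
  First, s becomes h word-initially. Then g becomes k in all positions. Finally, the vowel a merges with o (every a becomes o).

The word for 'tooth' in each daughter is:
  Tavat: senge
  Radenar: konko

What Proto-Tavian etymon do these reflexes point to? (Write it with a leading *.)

Position 4: Tavat has g, Radenar has k. Tavat preserves g here (none of its changes turn any other segment into g), so the proto-segment is *g.
Position 2: Tavat has e, Radenar has o. Taking the neighbouring segments as reconstructed: Tavat e could go back to *a or *e; Radenar o could go back to *a or *o — the one source consistent with every daughter is *a.
Position 5: Tavat has e, Radenar has o. Taking the neighbouring segments as reconstructed: Tavat e could go back to *a or *e; Radenar o could go back to *a or *o — the one source consistent with every daughter is *a.
Verify the candidate proto-form against each daughter:
Tavat: start from *kanga.
  rule 1: no change — kanga
  rule 2 (vowel merger): kanga → kenge
  rule 3: no change — kenge
  rule 4 (palatalisation): kenge → senge
  ⇒ Tavat senge
Radenar: start from *kanga.
  rule 1: no change — kanga
  rule 2 (unconditioned shift): kanga → kanka
  rule 3 (vowel merger): kanka → konko
  ⇒ Radenar konko
Only *kanga yields all of Tavat senge, Radenar konko.

*kanga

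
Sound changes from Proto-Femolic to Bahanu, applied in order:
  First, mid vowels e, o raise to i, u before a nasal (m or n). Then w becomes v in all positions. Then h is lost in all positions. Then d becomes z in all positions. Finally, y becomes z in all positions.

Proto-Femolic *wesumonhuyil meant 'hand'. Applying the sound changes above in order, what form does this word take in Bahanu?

Bahanu: *wesumonhuyil
  wesumonhuyil → wesumunhuyil   [pre-nasal raising]
  wesumunhuyil → vesumunhuyil   [unconditioned shift]
  vesumunhuyil → vesumunuyil   [h-loss]
  vesumunuyil (rule 4 does not apply)
  vesumunuyil → vesumunuzil   [unconditioned shift]
  giving Bahanu vesumunuzil.

vesumunuzil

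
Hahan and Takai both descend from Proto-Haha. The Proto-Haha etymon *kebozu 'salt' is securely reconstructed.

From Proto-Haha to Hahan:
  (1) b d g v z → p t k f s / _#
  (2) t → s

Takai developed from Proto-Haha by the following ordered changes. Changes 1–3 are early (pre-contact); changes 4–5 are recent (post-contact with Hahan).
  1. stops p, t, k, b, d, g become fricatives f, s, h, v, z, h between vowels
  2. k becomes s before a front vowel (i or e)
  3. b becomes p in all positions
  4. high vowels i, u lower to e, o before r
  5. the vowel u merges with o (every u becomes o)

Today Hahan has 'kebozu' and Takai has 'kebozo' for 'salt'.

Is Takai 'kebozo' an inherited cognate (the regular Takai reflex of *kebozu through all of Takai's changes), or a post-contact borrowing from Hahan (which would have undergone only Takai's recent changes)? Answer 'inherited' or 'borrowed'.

If inherited, *kebozu would pass through all of Takai's changes:
Takai: *kebozu > kevozu > sevozu > sevozo  (by intervocalic lenition, palatalisation, vowel merger)
If borrowed from Hahan 'kebozu' after the early changes, it would undergo only the recent ones:
  rule 4 (pre-rhotic lowering): no change (kebozu)
  rule 5 (vowel merger): kebozu → kebozo
  ⇒ as a loan: kebozo
Takai 'kebozo' matches the loan outcome 'kebozo', not the inherited 'sevozo' — it skipped the early Takai changes, so it was borrowed from Hahan.

borrowed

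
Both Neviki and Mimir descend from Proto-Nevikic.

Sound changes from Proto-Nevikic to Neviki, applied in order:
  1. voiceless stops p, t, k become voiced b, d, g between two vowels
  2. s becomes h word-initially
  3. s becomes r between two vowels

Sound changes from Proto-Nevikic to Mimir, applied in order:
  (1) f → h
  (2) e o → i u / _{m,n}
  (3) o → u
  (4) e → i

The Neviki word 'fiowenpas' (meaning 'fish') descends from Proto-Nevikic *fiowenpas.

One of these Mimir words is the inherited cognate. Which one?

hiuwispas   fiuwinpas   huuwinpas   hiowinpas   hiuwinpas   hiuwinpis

Mimir: *fiowenpas > hiowenpas > hiowinpas > hiuwinpas  (by unconditioned shift, pre-nasal raising, vowel merger)
Only 'hiuwinpas' matches the regular Mimir development of *fiowenpas.

hiuwinpas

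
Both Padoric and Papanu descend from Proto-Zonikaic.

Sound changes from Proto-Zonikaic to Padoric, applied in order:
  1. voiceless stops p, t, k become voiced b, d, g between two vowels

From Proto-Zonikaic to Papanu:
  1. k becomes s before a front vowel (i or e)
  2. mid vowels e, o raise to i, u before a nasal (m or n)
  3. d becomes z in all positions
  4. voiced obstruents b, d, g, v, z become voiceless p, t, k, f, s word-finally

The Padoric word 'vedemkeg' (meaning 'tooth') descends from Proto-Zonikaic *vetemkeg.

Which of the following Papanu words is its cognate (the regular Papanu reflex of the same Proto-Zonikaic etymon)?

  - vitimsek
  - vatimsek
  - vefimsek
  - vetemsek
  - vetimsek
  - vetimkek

Papanu: *vetemkeg
  vetemkeg → vetemseg   [palatalisation]
  vetemseg → vetimseg   [pre-nasal raising]
  vetimseg (rule 3 does not apply)
  vetimseg → vetimsek   [final devoicing]
  giving Papanu vetimsek.

vetimsek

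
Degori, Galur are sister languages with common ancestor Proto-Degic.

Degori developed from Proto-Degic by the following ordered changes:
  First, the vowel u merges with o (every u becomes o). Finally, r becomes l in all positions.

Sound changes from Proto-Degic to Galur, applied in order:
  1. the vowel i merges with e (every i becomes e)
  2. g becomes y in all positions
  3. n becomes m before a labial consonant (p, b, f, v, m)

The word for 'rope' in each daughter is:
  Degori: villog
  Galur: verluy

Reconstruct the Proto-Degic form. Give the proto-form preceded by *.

Position 6: Degori has g, Galur has y. Degori preserves g here (none of its changes turn any other segment into g), so the proto-segment is *g.
Position 3: Degori has l, Galur has r. Galur preserves r here (none of its changes turn any other segment into r), so the proto-segment is *r.
Position 2: Degori has i, Galur has e. Degori preserves i here (none of its changes turn any other segment into i), so the proto-segment is *i.
Continuing position by position gives *virlug; check it forward:
Degori: *virlug
  virlug → virlog   [vowel merger]
  virlog → villog   [unconditioned shift]
  giving Degori villog.
Galur: *virlug
  virlug → verlug   [vowel merger]
  verlug → verluy   [unconditioned shift]
  verluy (rule 3 does not apply)
  giving Galur verluy.
*virlug is the unique common source.

*virlug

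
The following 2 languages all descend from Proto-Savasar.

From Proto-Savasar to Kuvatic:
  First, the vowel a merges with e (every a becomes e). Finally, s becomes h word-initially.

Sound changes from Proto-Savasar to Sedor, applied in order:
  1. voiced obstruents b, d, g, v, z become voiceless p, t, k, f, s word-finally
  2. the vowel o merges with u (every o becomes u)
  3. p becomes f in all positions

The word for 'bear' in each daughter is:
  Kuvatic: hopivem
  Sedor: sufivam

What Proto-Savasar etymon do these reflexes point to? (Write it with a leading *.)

Position 2: Kuvatic has o, Sedor has u. Kuvatic preserves o here (none of its changes turn any other segment into o), so the proto-segment is *o.
Position 1: Kuvatic has h, Sedor has s. Taking the neighbouring segments as reconstructed: Kuvatic h could go back to *s or *h; Sedor s can only go back to *s — the one source consistent with every daughter is *s.
Continuing position by position gives *sopivam; check it forward:
Kuvatic: start from *sopivam.
  rule 1 (vowel merger): sopivam → sopivem
  rule 2 (debuccalisation): sopivem → hopivem
  ⇒ Kuvatic hopivem
Sedor: *sopivam
  sopivam (rule 1 does not apply)
  sopivam → supivam   [vowel merger]
  supivam → sufivam   [unconditioned shift]
  giving Sedor sufivam.
Only *sopivam yields all of Kuvatic hopivem, Sedor sufivam.

*sopivam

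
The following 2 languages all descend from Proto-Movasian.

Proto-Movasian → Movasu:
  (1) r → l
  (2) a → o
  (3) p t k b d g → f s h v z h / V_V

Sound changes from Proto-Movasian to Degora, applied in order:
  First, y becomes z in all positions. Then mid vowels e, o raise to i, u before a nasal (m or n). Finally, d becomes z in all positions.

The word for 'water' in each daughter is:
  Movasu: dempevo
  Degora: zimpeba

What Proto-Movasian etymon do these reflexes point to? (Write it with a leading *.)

Position 1: Movasu has d, Degora has z. Movasu preserves d here (none of its changes turn any other segment into d), so the proto-segment is *d.
Position 2: Movasu has e, Degora has i. Movasu preserves e here (none of its changes turn any other segment into e), so the proto-segment is *e.
This points to *dempeba. Verify forward in each daughter:
Movasu: *dempeba
  dempeba (rule 1 does not apply)
  dempeba → dempebo   [vowel merger]
  dempebo → dempevo   [intervocalic lenition]
  giving Movasu dempevo.
Degora: *dempeba > dimpeba > zimpeba  (by pre-nasal raising, unconditioned shift)
Only *dempeba yields all of Movasu dempevo, Degora zimpeba.

*dempeba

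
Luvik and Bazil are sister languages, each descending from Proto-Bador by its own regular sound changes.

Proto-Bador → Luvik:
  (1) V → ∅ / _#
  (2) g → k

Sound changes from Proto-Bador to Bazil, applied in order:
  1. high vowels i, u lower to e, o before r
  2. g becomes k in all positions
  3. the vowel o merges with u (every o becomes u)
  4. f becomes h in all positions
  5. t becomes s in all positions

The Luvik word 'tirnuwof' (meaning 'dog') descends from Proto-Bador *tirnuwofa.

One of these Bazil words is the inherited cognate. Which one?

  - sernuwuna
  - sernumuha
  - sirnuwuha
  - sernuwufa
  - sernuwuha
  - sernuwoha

Bazil: *tirnuwofa
  tirnuwofa → ternuwofa   [pre-rhotic lowering]
  ternuwofa (rule 2 does not apply)
  ternuwofa → ternuwufa   [vowel merger]
  ternuwufa → ternuwuha   [unconditioned shift]
  ternuwuha → sernuwuha   [unconditioned shift]
  giving Bazil sernuwuha.

sernuwuha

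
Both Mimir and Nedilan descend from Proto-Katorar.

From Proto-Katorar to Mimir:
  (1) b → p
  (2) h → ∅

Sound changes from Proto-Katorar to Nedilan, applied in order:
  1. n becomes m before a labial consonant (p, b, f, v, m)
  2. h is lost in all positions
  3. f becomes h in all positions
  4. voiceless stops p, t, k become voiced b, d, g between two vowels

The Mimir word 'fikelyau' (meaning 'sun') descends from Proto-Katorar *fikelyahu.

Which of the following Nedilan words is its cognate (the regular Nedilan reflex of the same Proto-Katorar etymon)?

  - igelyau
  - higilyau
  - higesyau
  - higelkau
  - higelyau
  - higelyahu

higelyau

Nedilan: *fikelyahu
  fikelyahu (rule 1 does not apply)
  fikelyahu → fikelyau   [h-loss]
  fikelyau → hikelyau   [unconditioned shift]
  hikelyau → higelyau   [intervocalic voicing]
  giving Nedilan higelyau.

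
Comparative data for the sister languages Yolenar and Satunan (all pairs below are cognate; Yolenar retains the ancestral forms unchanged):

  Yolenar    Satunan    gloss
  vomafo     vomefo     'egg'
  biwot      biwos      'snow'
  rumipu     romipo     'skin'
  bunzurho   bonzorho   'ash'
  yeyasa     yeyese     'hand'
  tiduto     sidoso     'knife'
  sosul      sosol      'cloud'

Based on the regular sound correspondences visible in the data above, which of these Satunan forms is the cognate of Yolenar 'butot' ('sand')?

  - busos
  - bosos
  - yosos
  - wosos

bosos

tiduto ~ sidoso, sosul ~ sosol — Yolenar u corresponds to Satunan o after a consonant, before a consonant other than r, m, n, p, b, f, v.
tiduto ~ sidoso — Yolenar t corresponds to Satunan s between vowels (before a back vowel).
biwot ~ biwos — Yolenar t corresponds to Satunan s word-finally.
Applying these to Yolenar 'butot':
  butot → botot   (u→o after a consonant, before a consonant other than r, m, n, p, b, f, v)
  botot → bosot   (t→s between vowels (before a back vowel))
  bosot → bosos   (t→s word-finally)
So the Satunan cognate is 'bosos'.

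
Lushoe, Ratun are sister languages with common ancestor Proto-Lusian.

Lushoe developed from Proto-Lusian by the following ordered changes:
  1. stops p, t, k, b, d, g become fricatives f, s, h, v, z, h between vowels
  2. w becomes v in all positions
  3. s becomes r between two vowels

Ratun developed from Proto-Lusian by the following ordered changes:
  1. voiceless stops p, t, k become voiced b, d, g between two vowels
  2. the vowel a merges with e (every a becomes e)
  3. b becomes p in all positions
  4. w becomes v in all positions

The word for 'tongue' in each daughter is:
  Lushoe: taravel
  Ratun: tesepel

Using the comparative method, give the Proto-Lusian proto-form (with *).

Position 2: Lushoe has a, Ratun has e. Lushoe preserves a here (none of its changes turn any other segment into a), so the proto-segment is *a.
Position 4: Lushoe has a, Ratun has e. Lushoe preserves a here (none of its changes turn any other segment into a), so the proto-segment is *a.
Position 3: Lushoe has r, Ratun has s. Ratun preserves s here (none of its changes turn any other segment into s), so the proto-segment is *s.
Continuing position by position gives *tasabel; check it forward:
Lushoe: *tasabel
  tasabel → tasavel   [intervocalic lenition]
  tasavel (rule 2 does not apply)
  tasavel → taravel   [rhotacism]
  giving Lushoe taravel.
Ratun: *tasabel > tesebel > tesepel  (by vowel merger, unconditioned shift)
Only *tasabel yields all of Lushoe taravel, Ratun tesepel.

*tasabel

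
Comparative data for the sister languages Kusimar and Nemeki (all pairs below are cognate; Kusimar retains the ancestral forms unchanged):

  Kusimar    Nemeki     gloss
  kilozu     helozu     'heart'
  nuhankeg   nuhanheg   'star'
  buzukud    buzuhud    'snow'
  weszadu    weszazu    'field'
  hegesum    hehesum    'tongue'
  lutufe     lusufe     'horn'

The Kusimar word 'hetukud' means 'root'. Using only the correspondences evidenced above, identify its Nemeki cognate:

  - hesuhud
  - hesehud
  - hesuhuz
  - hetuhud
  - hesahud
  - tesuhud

lutufe ~ lusufe — Kusimar t corresponds to Nemeki s between vowels (before a back vowel).
buzukud ~ buzuhud — Kusimar k corresponds to Nemeki h between vowels (before a back vowel).
Applying these to Kusimar 'hetukud':
  hetukud → hesukud   (t→s between vowels (before a back vowel))
  hesukud → hesuhud   (k→h between vowels (before a back vowel))
So the Nemeki cognate is 'hesuhud'.

hesuhud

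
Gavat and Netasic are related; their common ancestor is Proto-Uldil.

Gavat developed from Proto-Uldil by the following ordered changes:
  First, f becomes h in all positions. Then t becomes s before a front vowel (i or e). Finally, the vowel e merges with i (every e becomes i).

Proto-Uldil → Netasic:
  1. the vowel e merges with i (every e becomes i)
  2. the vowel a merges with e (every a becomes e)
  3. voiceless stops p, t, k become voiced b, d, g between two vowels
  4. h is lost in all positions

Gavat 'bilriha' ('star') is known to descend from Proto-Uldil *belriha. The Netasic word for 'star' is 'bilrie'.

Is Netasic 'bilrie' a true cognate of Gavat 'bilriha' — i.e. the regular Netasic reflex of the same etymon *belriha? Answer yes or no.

yes

Derive the expected Netasic reflex of *belriha:
Netasic: *belriha > bilriha > bilrihe > bilrie  (by vowel merger, vowel merger, h-loss)
Netasic 'bilrie' matches the regular reflex exactly, so the pair is cognate.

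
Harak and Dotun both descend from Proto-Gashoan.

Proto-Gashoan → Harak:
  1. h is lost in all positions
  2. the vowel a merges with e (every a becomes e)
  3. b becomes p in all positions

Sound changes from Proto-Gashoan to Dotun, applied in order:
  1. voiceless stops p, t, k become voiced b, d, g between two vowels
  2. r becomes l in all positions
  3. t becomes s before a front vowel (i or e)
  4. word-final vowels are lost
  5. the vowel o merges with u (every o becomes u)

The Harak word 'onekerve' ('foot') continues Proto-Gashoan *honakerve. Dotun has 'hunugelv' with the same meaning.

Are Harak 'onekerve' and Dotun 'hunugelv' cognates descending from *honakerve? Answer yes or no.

no

Derive the expected Dotun reflex of *honakerve:
Dotun: *honakerve
  honakerve → honagerve   [intervocalic voicing]
  honagerve → honagelve   [unconditioned shift]
  honagelve (rule 3 does not apply)
  honagelve → honagelv   [apocope]
  honagelv → hunagelv   [vowel merger]
  giving Dotun hunagelv.
The regular Dotun reflex would be 'hunagelv', but the attested form is 'hunugelv'. The correspondence is irregular, so they are not cognates (the Dotun form has a different source).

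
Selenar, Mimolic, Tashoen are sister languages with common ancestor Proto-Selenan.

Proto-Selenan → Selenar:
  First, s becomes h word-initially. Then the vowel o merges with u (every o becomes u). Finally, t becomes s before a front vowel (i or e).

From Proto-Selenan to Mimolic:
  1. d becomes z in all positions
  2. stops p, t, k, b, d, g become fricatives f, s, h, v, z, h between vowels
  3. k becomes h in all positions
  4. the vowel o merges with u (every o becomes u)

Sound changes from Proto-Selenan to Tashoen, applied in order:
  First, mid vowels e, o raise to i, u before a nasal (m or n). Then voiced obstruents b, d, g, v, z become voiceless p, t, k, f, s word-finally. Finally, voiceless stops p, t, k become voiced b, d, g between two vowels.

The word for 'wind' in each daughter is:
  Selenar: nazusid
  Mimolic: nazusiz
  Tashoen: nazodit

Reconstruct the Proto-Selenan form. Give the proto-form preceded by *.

*nazotid

Position 7: Selenar has d, Mimolic has z, Tashoen has t. Selenar preserves d here (none of its changes turn any other segment into d), so the proto-segment is *d.
Position 4: Selenar has u, Mimolic has u, Tashoen has o. Tashoen preserves o here (none of its changes turn any other segment into o), so the proto-segment is *o.
Position 5: Selenar has s, Mimolic has s, Tashoen has d. Taking the neighbouring segments as reconstructed: Selenar s could go back to *t or *s; Mimolic s could go back to *t or *s; Tashoen d could go back to *t or *d — the one source consistent with every daughter is *t.
Verify the candidate proto-form against each daughter:
Selenar: start from *nazotid.
  rule 1: no change — nazotid
  rule 2 (vowel merger): nazotid → nazutid
  rule 3 (palatalisation): nazutid → nazusid
  ⇒ Selenar nazusid
Mimolic: *nazotid
  nazotid → nazotiz   [unconditioned shift]
  nazotiz → nazosiz   [intervocalic lenition]
  nazosiz (rule 3 does not apply)
  nazosiz → nazusiz   [vowel merger]
  giving Mimolic nazusiz.
Tashoen: start from *nazotid.
  rule 1: no change — nazotid
  rule 2 (final devoicing): nazotid → nazotit
  rule 3 (intervocalic voicing): nazotit → nazodit
  ⇒ Tashoen nazodit
No other proto-form is consistent with every reflex, so the reconstruction is *nazotid.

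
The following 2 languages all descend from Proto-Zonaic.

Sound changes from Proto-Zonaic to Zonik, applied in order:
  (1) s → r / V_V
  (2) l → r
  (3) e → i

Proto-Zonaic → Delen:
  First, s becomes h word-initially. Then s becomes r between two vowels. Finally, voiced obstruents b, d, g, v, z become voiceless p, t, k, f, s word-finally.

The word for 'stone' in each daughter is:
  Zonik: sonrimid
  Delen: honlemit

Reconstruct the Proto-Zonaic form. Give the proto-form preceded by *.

Position 4: Zonik has r, Delen has l. Delen preserves l here (none of its changes turn any other segment into l), so the proto-segment is *l.
Position 5: Zonik has i, Delen has e. Delen preserves e here (none of its changes turn any other segment into e), so the proto-segment is *e.
Continuing position by position gives *sonlemid; check it forward:
Zonik: *sonlemid
  sonlemid (rule 1 does not apply)
  sonlemid → sonremid   [unconditioned shift]
  sonremid → sonrimid   [vowel merger]
  giving Zonik sonrimid.
Delen: *sonlemid
  sonlemid → honlemid   [debuccalisation]
  honlemid (rule 2 does not apply)
  honlemid → honlemit   [final devoicing]
  giving Delen honlemit.
Only *sonlemid yields all of Zonik sonrimid, Delen honlemit.

*sonlemid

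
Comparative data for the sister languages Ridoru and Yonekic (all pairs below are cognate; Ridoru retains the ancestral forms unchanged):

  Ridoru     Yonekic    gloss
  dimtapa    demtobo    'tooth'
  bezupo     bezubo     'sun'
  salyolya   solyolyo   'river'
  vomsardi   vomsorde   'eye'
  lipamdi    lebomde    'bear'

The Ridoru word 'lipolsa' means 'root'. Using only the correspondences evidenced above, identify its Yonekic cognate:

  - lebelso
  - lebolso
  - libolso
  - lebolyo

lebolso

lipamdi ~ lebomde — Ridoru i corresponds to Yonekic e after a consonant, before a labial obstruent.
bezupo ~ bezubo — Ridoru p corresponds to Yonekic b between vowels (before a back vowel).
dimtapa ~ demtobo, salyolya ~ solyolyo — Ridoru a corresponds to Yonekic o word-finally.
Applying these to Ridoru 'lipolsa':
  lipolsa → lepolsa   (i→e after a consonant, before a labial obstruent)
  lepolsa → lebolsa   (p→b between vowels (before a back vowel))
  lebolsa → lebolso   (a→o word-finally)
So the Yonekic cognate is 'lebolso'.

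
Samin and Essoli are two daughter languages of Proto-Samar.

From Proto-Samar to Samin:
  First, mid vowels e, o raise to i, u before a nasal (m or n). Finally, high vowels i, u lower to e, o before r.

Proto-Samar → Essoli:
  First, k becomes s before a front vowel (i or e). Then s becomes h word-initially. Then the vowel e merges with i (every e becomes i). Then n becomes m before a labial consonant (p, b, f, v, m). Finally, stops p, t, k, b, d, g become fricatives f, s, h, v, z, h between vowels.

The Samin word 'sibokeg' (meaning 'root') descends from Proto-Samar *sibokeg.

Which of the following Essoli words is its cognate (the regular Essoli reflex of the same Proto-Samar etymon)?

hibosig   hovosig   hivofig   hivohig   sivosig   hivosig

Essoli: start from *sibokeg.
  rule 1 (palatalisation): sibokeg → siboseg
  rule 2 (debuccalisation): siboseg → hiboseg
  rule 3 (vowel merger): hiboseg → hibosig
  rule 4: no change — hibosig
  rule 5 (intervocalic lenition): hibosig → hivosig
  ⇒ Essoli hivosig
The other candidates each miss or misapply at least one Essoli change.

hivosig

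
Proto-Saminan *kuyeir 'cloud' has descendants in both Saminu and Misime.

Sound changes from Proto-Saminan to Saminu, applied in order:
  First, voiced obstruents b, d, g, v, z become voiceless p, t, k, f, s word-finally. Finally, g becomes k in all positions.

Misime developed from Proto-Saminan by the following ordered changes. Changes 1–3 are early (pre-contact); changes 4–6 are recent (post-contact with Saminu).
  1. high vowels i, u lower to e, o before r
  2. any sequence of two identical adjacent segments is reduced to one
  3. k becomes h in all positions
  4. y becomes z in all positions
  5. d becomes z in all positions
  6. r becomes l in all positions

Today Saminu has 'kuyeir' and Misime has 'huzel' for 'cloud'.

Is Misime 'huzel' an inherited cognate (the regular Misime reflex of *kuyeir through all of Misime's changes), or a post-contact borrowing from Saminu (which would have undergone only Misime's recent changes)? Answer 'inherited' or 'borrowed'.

If inherited, *kuyeir would pass through all of Misime's changes:
Misime: start from *kuyeir.
  rule 1 (pre-rhotic lowering): kuyeir → kuyeer
  rule 2 (degemination): kuyeer → kuyer
  rule 3 (unconditioned shift): kuyer → huyer
  rule 4 (unconditioned shift): huyer → huzer
  rule 5: no change — huzer
  rule 6 (unconditioned shift): huzer → huzel
  ⇒ Misime huzel
If borrowed from Saminu 'kuyeir' after the early changes, it would undergo only the recent ones:
  rule 4 (unconditioned shift): kuyeir → kuzeir
  rule 5 (unconditioned shift): no change (kuzeir)
  rule 6 (unconditioned shift): kuzeir → kuzeil
  ⇒ as a loan: kuzeil
Misime 'huzel' matches the inherited outcome exactly, so it is an inherited cognate, not a loan.

inherited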